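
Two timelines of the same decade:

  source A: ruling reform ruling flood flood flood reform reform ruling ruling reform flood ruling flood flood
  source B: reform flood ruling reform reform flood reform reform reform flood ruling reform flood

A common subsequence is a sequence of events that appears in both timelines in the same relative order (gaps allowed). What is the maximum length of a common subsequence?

9

One common subsequence of length 9: ruling at source A[1]=source B[3], then reform at source A[2]=source B[5], then flood at source A[6]=source B[6], then reform at source A[7]=source B[7], then reform at source A[8]=source B[8], then reform at source A[11]=source B[9], then flood at source A[12]=source B[10], then ruling at source A[13]=source B[11], then flood at source A[15]=source B[13]. Since dp[15][13] = 9, nothing longer is possible.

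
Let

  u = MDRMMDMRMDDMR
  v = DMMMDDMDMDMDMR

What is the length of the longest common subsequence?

10

One common subsequence of length 10: M [1,2], M [4,3], M [5,4], D [6,6], M [7,7], M [9,9], D [10,10], D [11,12], M [12,13], R [13,14], and the DP table's final entry dp[13][14] is also 10, so no common subsequence is longer.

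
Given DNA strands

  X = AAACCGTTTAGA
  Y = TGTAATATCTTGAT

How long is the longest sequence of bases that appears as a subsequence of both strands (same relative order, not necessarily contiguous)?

8

Taking A [1,4], then A [2,5], then A [3,7], then C [5,9], then T [8,10], then T [9,11], then G [11,12], then A [12,13] gives a common subsequence of length 8, and the DP table's final entry dp[12][14] is also 8, so no common subsequence is longer.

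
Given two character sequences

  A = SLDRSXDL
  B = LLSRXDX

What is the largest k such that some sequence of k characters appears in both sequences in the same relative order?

One common subsequence of length 4: S at A[1]=B[3], then R at A[4]=B[4], then X at A[6]=B[5], then D at A[7]=B[6], and the DP table's final entry dp[8][7] is also 4, so no common subsequence is longer.

4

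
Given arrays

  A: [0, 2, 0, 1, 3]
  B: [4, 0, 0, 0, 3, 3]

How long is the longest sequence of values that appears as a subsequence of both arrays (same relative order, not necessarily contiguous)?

3

One common subsequence of length 3: 0 [1,3] → 0 [3,4] → 3 [5,6]. Since dp[5][6] = 3, nothing longer is possible.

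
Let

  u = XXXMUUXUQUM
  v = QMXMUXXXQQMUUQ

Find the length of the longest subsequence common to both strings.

Match X (u #1, v #6), then X (u #2, v #7), then X (u #3, v #8), then M (u #4, v #11), then U (u #6, v #12), then U (u #8, v #13), then Q (u #9, v #14) — 7 characters in the same relative order in both. dp[11][14] = 7 confirms this is the maximum.

7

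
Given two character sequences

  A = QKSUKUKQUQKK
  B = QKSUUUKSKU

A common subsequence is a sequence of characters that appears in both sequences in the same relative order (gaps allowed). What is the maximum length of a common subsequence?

8

Let dp[i][j] be the LCS length of the first i characters of A and the first j characters of B. dp[i][j] = dp[i-1][j-1]+1 when the i-th and j-th characters match, else max(dp[i-1][j], dp[i][j-1]).
    ·  Q  K  S  U  U  U  K  S  K  U
 ·  0  0  0  0  0  0  0  0  0  0  0
 Q  0  1  1  1  1  1  1  1  1  1  1
 K  0  1  2  2  2  2  2  2  2  2  2
 S  0  1  2  3  3  3  3  3  3  3  3
 U  0  1  2  3  4  4  4  4  4  4  4
 K  0  1  2  3  4  4  4  5  5  5  5
 U  0  1  2  3  4  5  5  5  5  5  6
 K  0  1  2  3  4  5  5  6  6  6  6
 Q  0  1  2  3  4  5  5  6  6  6  6
 U  0  1  2  3  4  5  6  6  6  6  7
 Q  0  1  2  3  4  5  6  6  6  6  7
 K  0  1  2  3  4  5  6  7  7  7  7
 K  0  1  2  3  4  5  6  7  7  8  8
dp[12][10] = 8. One LCS (by backtracking along matches): QKSUUUKK.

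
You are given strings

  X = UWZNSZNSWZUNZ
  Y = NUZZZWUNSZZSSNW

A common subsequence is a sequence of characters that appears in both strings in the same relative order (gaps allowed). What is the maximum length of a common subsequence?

7

Match U [1,2]; then W [2,6]; then N [4,8]; then S [5,9]; then Z [6,11]; then N [7,14]; then W [9,15] — 7 characters in the same relative order in both. dp[13][15] = 7 confirms this is the maximum.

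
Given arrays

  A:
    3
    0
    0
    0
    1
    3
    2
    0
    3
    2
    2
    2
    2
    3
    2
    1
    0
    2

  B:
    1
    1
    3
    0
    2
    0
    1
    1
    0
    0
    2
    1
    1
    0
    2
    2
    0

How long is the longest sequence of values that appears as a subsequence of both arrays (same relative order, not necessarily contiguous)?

Match 3 [1,3], 0 [2,6], 0 [3,9], 0 [4,10], 1 [5,13], 0 [8,14], 2 [13,15], 2 [15,16], 0 [17,17] — 9 values in the same relative order in both, and the DP table's final entry dp[18][17] is also 9, so no common subsequence is longer.

9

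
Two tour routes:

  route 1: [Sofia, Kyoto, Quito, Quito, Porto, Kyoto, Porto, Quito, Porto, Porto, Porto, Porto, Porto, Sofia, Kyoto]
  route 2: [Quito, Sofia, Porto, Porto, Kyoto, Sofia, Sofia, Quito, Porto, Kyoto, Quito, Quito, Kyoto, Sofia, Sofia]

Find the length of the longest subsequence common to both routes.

7

Taking Sofia at route 1[1]=route 2[2], Kyoto at route 1[2]=route 2[5], Quito at route 1[4]=route 2[8], Porto at route 1[5]=route 2[9], Kyoto at route 1[6]=route 2[10], Quito at route 1[8]=route 2[12], Sofia at route 1[14]=route 2[15] gives a common subsequence of length 7. The LCS DP gives dp[15][15] = 7, so this is optimal.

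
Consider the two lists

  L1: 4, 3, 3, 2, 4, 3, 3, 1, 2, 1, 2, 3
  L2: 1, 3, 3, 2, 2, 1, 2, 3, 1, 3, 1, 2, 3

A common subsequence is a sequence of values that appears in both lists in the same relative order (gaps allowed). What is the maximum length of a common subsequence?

One common subsequence of length 8: 3 (L1 #2, L2 #2), then 3 (L1 #3, L2 #3), then 2 (L1 #4, L2 #7), then 3 (L1 #6, L2 #8), then 3 (L1 #7, L2 #10), then 1 (L1 #10, L2 #11), then 2 (L1 #11, L2 #12), then 3 (L1 #12, L2 #13). Since dp[12][13] = 8, nothing longer is possible.

8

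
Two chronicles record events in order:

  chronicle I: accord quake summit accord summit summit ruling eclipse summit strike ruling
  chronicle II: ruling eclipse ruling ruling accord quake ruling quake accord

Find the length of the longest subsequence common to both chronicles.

3

One common subsequence of length 3: accord [1,5] → quake [2,8] → accord [4,9]. Since dp[11][9] = 3, nothing longer is possible.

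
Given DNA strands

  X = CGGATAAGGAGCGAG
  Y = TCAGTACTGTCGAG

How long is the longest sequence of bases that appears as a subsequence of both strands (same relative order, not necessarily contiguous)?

9

Match C (X #1, Y #2) → G (X #2, Y #4) → A (X #4, Y #6) → T (X #5, Y #8) → G (X #8, Y #9) → C (X #12, Y #11) → G (X #13, Y #12) → A (X #14, Y #13) → G (X #15, Y #14) — 9 bases in the same relative order in both. dp[15][14] = 9 confirms this is the maximum.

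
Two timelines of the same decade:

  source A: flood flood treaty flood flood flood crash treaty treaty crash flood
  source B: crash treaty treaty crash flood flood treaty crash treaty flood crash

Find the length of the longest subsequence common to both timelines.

6

One common subsequence of length 6: flood [1,5]; then flood [2,6]; then treaty [3,7]; then crash [7,8]; then treaty [8,9]; then crash [10,11], and the DP table's final entry dp[11][11] is also 6, so no common subsequence is longer.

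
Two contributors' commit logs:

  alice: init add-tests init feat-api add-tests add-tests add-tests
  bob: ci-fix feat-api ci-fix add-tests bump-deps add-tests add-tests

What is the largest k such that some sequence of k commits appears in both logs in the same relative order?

4

Pick feat-api [4,2] → add-tests [5,4] → add-tests [6,6] → add-tests [7,7]; all 4 commits appear in both, in order, and the DP table's final entry dp[7][7] is also 4, so no common subsequence is longer.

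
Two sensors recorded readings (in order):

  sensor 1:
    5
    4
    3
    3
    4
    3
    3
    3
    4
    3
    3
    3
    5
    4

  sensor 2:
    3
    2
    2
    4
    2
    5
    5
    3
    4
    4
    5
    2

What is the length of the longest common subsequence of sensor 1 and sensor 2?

Match 5 at sensor 1[1]=sensor 2[7]; then 3 at sensor 1[4]=sensor 2[8]; then 4 at sensor 1[5]=sensor 2[9]; then 4 at sensor 1[9]=sensor 2[10]; then 5 at sensor 1[13]=sensor 2[11] — 5 values in the same relative order in both. The LCS DP gives dp[14][12] = 5, so this is optimal.

5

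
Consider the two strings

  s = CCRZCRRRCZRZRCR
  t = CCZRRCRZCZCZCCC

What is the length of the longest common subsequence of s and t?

One common subsequence of length 10: C [1,1] → C [2,2] → Z [4,3] → R [6,4] → R [7,5] → R [8,7] → C [9,9] → Z [10,10] → Z [12,12] → C [14,15], and the DP table's final entry dp[15][15] is also 10, so no common subsequence is longer.

10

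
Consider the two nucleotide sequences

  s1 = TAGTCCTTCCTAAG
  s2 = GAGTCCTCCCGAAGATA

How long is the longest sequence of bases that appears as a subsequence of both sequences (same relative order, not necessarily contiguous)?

Pick A [2,2], G [3,3], T [4,4], C [5,5], C [6,6], T [7,7], C [9,9], C [10,10], A [12,12], A [13,13], G [14,14]; all 11 bases appear in both, in order, and the DP table's final entry dp[14][17] is also 11, so no common subsequence is longer.

11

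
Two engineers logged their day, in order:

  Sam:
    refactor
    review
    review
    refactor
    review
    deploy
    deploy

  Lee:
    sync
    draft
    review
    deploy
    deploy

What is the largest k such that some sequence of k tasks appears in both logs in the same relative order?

Pick review (Sam #5, Lee #3), then deploy (Sam #6, Lee #4), then deploy (Sam #7, Lee #5); all 3 tasks appear in both, in order. dp[7][5] = 3 confirms this is the maximum.

3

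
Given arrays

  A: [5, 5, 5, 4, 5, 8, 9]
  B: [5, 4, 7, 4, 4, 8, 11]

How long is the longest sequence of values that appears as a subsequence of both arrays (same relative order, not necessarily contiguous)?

3

Taking 5 [1,1], then 4 [4,5], then 8 [6,6] gives a common subsequence of length 3. dp[7][7] = 3 confirms this is the maximum.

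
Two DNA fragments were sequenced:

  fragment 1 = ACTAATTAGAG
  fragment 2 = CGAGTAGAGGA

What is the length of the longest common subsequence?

7

Let dp[i][j] be the LCS length of the first i bases of fragment 1 and the first j bases of fragment 2. dp[i][j] = dp[i-1][j-1]+1 when the i-th and j-th bases match, else max(dp[i-1][j], dp[i][j-1]).
    ·  C  G  A  G  T  A  G  A  G  G  A
 ·  0  0  0  0  0  0  0  0  0  0  0  0
 A  0  0  0  1  1  1  1  1  1  1  1  1
 C  0  1  1  1  1  1  1  1  1  1  1  1
 T  0  1  1  1  1  2  2  2  2  2  2  2
 A  0  1  1  2  2  2  3  3  3  3  3  3
 A  0  1  1  2  2  2  3  3  4  4  4  4
 T  0  1  1  2  2  3  3  3  4  4  4  4
 T  0  1  1  2  2  3  3  3  4  4  4  4
 A  0  1  1  2  2  3  4  4  4  4  4  5
 G  0  1  2  2  3  3  4  5  5  5  5  5
 A  0  1  2  3  3  3  4  5  6  6  6  6
 G  0  1  2  3  4  4  4  5  6  7  7  7
dp[11][11] = 7. One LCS (by backtracking along matches): CATAGAG.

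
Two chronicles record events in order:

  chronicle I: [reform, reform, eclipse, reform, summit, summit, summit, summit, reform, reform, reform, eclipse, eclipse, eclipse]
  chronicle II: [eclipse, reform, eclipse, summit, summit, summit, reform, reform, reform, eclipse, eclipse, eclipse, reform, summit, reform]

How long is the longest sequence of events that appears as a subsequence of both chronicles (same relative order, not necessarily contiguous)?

Taking reform (chronicle I #2, chronicle II #2), eclipse (chronicle I #3, chronicle II #3), summit (chronicle I #6, chronicle II #4), summit (chronicle I #7, chronicle II #5), summit (chronicle I #8, chronicle II #6), reform (chronicle I #9, chronicle II #7), reform (chronicle I #10, chronicle II #8), reform (chronicle I #11, chronicle II #9), eclipse (chronicle I #12, chronicle II #10), eclipse (chronicle I #13, chronicle II #11), eclipse (chronicle I #14, chronicle II #12) gives a common subsequence of length 11. Since dp[14][15] = 11, nothing longer is possible.

11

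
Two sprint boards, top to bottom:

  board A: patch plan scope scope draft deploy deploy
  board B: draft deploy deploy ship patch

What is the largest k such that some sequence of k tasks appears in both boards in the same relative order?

3

Pick draft [5,1], then deploy [6,2], then deploy [7,3]; all 3 tasks appear in both, in order, and the DP table's final entry dp[7][5] is also 3, so no common subsequence is longer.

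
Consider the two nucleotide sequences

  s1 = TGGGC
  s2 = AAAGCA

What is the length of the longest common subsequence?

Pick G [4,4]; then C [5,5]; all 2 bases appear in both, in order, and the DP table's final entry dp[5][6] is also 2, so no common subsequence is longer.

2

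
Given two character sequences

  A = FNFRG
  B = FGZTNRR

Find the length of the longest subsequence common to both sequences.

Let dp[i][j] be the LCS length of the first i characters of A and the first j characters of B. dp[i][j] = dp[i-1][j-1]+1 when the i-th and j-th characters match, else max(dp[i-1][j], dp[i][j-1]).
    ·  F  G  Z  T  N  R  R
 ·  0  0  0  0  0  0  0  0
 F  0  1  1  1  1  1  1  1
 N  0  1  1  1  1  2  2  2
 F  0  1  1  1  1  2  2  2
 R  0  1  1  1  1  2  3  3
 G  0  1  2  2  2  2  3  3
dp[5][7] = 3. One LCS (by backtracking along matches): FNR.

3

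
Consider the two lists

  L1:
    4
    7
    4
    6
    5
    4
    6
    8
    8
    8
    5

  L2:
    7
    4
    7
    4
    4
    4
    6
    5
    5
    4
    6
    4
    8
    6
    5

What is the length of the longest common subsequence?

Pick 4 [1,2]; then 7 [2,3]; then 4 [3,6]; then 6 [4,7]; then 5 [5,9]; then 4 [6,10]; then 6 [7,11]; then 8 [8,13]; then 5 [11,15]; all 9 values appear in both, in order. Since dp[11][15] = 9, nothing longer is possible.

9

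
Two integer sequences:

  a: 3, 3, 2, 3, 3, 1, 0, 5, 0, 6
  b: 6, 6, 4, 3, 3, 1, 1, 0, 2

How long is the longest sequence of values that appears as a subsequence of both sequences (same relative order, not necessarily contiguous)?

4

Let dp[i][j] be the LCS length of the first i values of a and the first j values of b. dp[i][j] = dp[i-1][j-1]+1 when the i-th and j-th values match, else max(dp[i-1][j], dp[i][j-1]).
    ·  6  6  4  3  3  1  1  0  2
 ·  0  0  0  0  0  0  0  0  0  0
 3  0  0  0  0  1  1  1  1  1  1
 3  0  0  0  0  1  2  2  2  2  2
 2  0  0  0  0  1  2  2  2  2  3
 3  0  0  0  0  1  2  2  2  2  3
 3  0  0  0  0  1  2  2  2  2  3
 1  0  0  0  0  1  2  3  3  3  3
 0  0  0  0  0  1  2  3  3  4  4
 5  0  0  0  0  1  2  3  3  4  4
 0  0  0  0  0  1  2  3  3  4  4
 6  0  1  1  1  1  2  3  3  4  4
dp[10][9] = 4. One LCS (by backtracking along matches): 3, 3, 1, 0.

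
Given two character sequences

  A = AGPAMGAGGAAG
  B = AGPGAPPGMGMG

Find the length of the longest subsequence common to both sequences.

8

Match A [1,1] → G [2,2] → P [3,3] → G [6,4] → A [7,5] → G [8,8] → G [9,10] → G [12,12] — 8 characters in the same relative order in both. Since dp[12][12] = 8, nothing longer is possible.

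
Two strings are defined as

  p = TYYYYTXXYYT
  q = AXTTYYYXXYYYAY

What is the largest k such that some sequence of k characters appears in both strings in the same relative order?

8

Pick T at p[1]=q[4] → Y at p[3]=q[5] → Y at p[4]=q[6] → Y at p[5]=q[7] → X at p[7]=q[8] → X at p[8]=q[9] → Y at p[9]=q[12] → Y at p[10]=q[14]; all 8 characters appear in both, in order. Since dp[11][14] = 8, nothing longer is possible.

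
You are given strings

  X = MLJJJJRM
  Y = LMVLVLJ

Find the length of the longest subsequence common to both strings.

Let dp[i][j] be the LCS length of the first i characters of X and the first j characters of Y. dp[i][j] = dp[i-1][j-1]+1 when the i-th and j-th characters match, else max(dp[i-1][j], dp[i][j-1]).
    ·  L  M  V  L  V  L  J
 ·  0  0  0  0  0  0  0  0
 M  0  0  1  1  1  1  1  1
 L  0  1  1  1  2  2  2  2
 J  0  1  1  1  2  2  2  3
 J  0  1  1  1  2  2  2  3
 J  0  1  1  1  2  2  2  3
 J  0  1  1  1  2  2  2  3
 R  0  1  1  1  2  2  2  3
 M  0  1  2  2  2  2  2  3
dp[8][7] = 3. One LCS (by backtracking along matches): MLJ.

3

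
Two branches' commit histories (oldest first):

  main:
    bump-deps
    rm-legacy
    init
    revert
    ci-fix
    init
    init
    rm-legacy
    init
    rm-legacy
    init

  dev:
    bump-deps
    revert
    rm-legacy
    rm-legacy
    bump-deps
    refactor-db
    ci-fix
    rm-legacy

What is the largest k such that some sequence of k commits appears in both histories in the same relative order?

4

One common subsequence of length 4: bump-deps at main[1]=dev[1]; then rm-legacy at main[2]=dev[4]; then ci-fix at main[5]=dev[7]; then rm-legacy at main[10]=dev[8]. dp[11][8] = 4 confirms this is the maximum.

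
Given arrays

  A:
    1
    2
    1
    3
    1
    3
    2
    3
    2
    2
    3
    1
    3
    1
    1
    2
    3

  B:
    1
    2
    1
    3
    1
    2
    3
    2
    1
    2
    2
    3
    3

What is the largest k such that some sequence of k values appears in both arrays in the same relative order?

11

Pick 1 (A #1, B #1); then 2 (A #2, B #2); then 1 (A #3, B #3); then 3 (A #4, B #4); then 1 (A #5, B #5); then 3 (A #6, B #7); then 2 (A #7, B #8); then 2 (A #9, B #10); then 2 (A #10, B #11); then 3 (A #13, B #12); then 3 (A #17, B #13); all 11 values appear in both, in order. The LCS DP gives dp[17][13] = 11, so this is optimal.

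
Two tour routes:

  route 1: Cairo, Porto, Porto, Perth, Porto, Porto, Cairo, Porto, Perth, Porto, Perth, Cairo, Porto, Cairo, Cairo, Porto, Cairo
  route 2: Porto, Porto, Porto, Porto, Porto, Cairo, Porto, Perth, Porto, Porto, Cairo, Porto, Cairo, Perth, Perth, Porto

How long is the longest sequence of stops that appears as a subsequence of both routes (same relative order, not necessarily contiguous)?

One common subsequence of length 12: Porto (route 1 #2, route 2 #2), then Porto (route 1 #3, route 2 #3), then Porto (route 1 #5, route 2 #4), then Porto (route 1 #6, route 2 #5), then Cairo (route 1 #7, route 2 #6), then Porto (route 1 #8, route 2 #7), then Perth (route 1 #9, route 2 #8), then Porto (route 1 #10, route 2 #10), then Cairo (route 1 #12, route 2 #11), then Porto (route 1 #13, route 2 #12), then Cairo (route 1 #14, route 2 #13), then Porto (route 1 #16, route 2 #16). The LCS DP gives dp[17][16] = 12, so this is optimal.

12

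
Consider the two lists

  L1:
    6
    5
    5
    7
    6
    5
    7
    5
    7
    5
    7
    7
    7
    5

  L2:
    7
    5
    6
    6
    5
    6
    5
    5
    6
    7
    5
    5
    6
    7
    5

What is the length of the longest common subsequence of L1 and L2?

Match 6 (L1 #1, L2 #6), 5 (L1 #2, L2 #7), 5 (L1 #3, L2 #8), 6 (L1 #5, L2 #9), 7 (L1 #7, L2 #10), 5 (L1 #8, L2 #11), 5 (L1 #10, L2 #12), 7 (L1 #13, L2 #14), 5 (L1 #14, L2 #15) — 9 values in the same relative order in both. The LCS DP gives dp[14][15] = 9, so this is optimal.

9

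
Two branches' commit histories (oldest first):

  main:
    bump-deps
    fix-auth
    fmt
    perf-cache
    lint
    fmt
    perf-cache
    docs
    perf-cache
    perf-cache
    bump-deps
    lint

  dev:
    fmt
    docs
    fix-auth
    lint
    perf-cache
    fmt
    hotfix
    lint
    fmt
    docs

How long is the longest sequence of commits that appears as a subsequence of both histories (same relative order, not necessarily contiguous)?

5

One common subsequence of length 5: fix-auth [2,3], fmt [3,6], lint [5,8], fmt [6,9], docs [8,10], and the DP table's final entry dp[12][10] is also 5, so no common subsequence is longer.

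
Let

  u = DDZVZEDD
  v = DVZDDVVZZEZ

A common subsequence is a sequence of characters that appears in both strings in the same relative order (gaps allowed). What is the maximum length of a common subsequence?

5

Taking D at u[1]=v[4], D at u[2]=v[5], Z at u[3]=v[8], Z at u[5]=v[9], E at u[6]=v[10] gives a common subsequence of length 5. The LCS DP gives dp[8][11] = 5, so this is optimal.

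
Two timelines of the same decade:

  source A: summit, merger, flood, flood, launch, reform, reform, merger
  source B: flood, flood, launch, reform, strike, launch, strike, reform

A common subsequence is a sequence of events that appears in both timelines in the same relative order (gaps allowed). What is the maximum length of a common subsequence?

5

Taking flood (source A #3, source B #1), then flood (source A #4, source B #2), then launch (source A #5, source B #3), then reform (source A #6, source B #4), then reform (source A #7, source B #8) gives a common subsequence of length 5. The LCS DP gives dp[8][8] = 5, so this is optimal.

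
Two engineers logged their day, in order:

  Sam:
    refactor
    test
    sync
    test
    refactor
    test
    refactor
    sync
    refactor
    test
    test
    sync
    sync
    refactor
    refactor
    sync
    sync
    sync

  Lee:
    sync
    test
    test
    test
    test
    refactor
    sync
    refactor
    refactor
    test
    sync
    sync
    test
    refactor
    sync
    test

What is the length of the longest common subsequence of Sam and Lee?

Pick test [2,3]; then test [4,4]; then test [6,5]; then refactor [7,6]; then sync [8,7]; then refactor [9,9]; then test [11,10]; then sync [12,11]; then sync [13,12]; then refactor [15,14]; then sync [16,15]; all 11 tasks appear in both, in order, and the DP table's final entry dp[18][16] is also 11, so no common subsequence is longer.

11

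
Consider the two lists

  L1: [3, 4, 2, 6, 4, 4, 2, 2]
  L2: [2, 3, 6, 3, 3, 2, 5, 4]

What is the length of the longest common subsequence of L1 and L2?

3

Taking 3 (L1 #1, L2 #5), 2 (L1 #3, L2 #6), 4 (L1 #6, L2 #8) gives a common subsequence of length 3. Since dp[8][8] = 3, nothing longer is possible.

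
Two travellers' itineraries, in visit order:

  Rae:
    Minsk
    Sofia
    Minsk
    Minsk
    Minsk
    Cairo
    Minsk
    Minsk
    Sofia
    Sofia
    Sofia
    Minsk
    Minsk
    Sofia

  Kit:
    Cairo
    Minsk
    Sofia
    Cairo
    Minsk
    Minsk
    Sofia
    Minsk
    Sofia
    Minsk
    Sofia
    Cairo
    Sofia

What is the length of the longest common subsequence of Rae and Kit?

One common subsequence of length 9: Minsk [1,2], Sofia [2,3], Cairo [6,4], Minsk [7,5], Minsk [8,6], Sofia [9,7], Sofia [10,9], Sofia [11,11], Sofia [14,13]. dp[14][13] = 9 confirms this is the maximum.

9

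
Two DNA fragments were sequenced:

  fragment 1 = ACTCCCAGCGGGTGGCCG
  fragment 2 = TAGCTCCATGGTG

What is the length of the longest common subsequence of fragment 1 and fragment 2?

10

Match A [1,2] → C [2,4] → T [3,5] → C [5,6] → C [6,7] → A [7,8] → G [11,10] → G [12,11] → T [13,12] → G [18,13] — 10 bases in the same relative order in both. The LCS DP gives dp[18][13] = 10, so this is optimal.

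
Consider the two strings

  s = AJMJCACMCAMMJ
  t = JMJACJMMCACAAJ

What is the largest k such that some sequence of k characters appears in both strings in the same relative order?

9

Pick J at s[2]=t[1], then M at s[3]=t[2], then J at s[4]=t[3], then A at s[6]=t[4], then C at s[7]=t[5], then M at s[8]=t[8], then C at s[9]=t[11], then A at s[10]=t[13], then J at s[13]=t[14]; all 9 characters appear in both, in order. dp[13][14] = 9 confirms this is the maximum.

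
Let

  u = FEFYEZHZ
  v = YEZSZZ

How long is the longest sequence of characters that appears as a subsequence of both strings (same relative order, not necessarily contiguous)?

4

One common subsequence of length 4: Y at u[4]=v[1] → E at u[5]=v[2] → Z at u[6]=v[5] → Z at u[8]=v[6], and the DP table's final entry dp[8][6] is also 4, so no common subsequence is longer.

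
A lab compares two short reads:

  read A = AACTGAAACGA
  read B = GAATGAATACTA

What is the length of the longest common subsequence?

9

Pick A at read A[1]=read B[2]; then A at read A[2]=read B[3]; then T at read A[4]=read B[4]; then G at read A[5]=read B[5]; then A at read A[6]=read B[6]; then A at read A[7]=read B[7]; then A at read A[8]=read B[9]; then C at read A[9]=read B[10]; then A at read A[11]=read B[12]; all 9 bases appear in both, in order. dp[11][12] = 9 confirms this is the maximum.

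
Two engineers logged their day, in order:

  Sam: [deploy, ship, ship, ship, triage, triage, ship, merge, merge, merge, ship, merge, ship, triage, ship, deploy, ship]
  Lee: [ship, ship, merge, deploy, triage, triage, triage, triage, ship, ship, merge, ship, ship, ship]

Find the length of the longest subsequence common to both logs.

One common subsequence of length 10: ship at Sam[2]=Lee[1], ship at Sam[3]=Lee[2], triage at Sam[5]=Lee[7], triage at Sam[6]=Lee[8], ship at Sam[7]=Lee[9], ship at Sam[11]=Lee[10], merge at Sam[12]=Lee[11], ship at Sam[13]=Lee[12], ship at Sam[15]=Lee[13], ship at Sam[17]=Lee[14]. The LCS DP gives dp[17][14] = 10, so this is optimal.

10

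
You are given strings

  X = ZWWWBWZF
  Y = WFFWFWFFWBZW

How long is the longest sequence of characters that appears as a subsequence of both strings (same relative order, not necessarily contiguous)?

5

Let dp[i][j] be the LCS length of the first i characters of X and the first j characters of Y. dp[i][j] = dp[i-1][j-1]+1 when the i-th and j-th characters match, else max(dp[i-1][j], dp[i][j-1]).
    ·  W  F  F  W  F  W  F  F  W  B  Z  W
 ·  0  0  0  0  0  0  0  0  0  0  0  0  0
 Z  0  0  0  0  0  0  0  0  0  0  0  1  1
 W  0  1  1  1  1  1  1  1  1  1  1  1  2
 W  0  1  1  1  2  2  2  2  2  2  2  2  2
 W  0  1  1  1  2  2  3  3  3  3  3  3  3
 B  0  1  1  1  2  2  3  3  3  3  4  4  4
 W  0  1  1  1  2  2  3  3  3  4  4  4  5
 Z  0  1  1  1  2  2  3  3  3  4  4  5  5
 F  0  1  2  2  2  3  3  4  4  4  4  5  5
dp[8][12] = 5. One LCS (by backtracking along matches): WWWBW.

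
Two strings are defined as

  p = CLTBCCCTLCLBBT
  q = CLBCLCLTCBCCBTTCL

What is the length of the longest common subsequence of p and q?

One common subsequence of length 10: C (p #1, q #1) → L (p #2, q #2) → B (p #4, q #3) → C (p #5, q #4) → C (p #6, q #6) → T (p #8, q #8) → C (p #10, q #9) → B (p #12, q #10) → B (p #13, q #13) → T (p #14, q #15). Since dp[14][17] = 10, nothing longer is possible.

10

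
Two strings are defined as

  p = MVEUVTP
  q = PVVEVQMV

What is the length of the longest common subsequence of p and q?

3

Match V [2,3], then E [3,4], then V [5,8] — 3 characters in the same relative order in both. Since dp[7][8] = 3, nothing longer is possible.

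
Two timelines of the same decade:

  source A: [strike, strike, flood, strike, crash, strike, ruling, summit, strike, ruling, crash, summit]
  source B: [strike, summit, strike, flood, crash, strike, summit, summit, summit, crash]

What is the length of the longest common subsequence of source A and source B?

Pick strike [1,1], then strike [2,3], then flood [3,4], then crash [5,5], then strike [6,6], then summit [8,9], then crash [11,10]; all 7 events appear in both, in order. dp[12][10] = 7 confirms this is the maximum.

7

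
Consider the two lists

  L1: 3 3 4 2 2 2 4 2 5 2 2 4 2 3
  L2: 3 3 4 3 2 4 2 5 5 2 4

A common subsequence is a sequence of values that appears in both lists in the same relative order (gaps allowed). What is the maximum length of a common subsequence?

Taking 3 (L1 #1, L2 #1) → 3 (L1 #2, L2 #2) → 4 (L1 #3, L2 #3) → 2 (L1 #6, L2 #5) → 4 (L1 #7, L2 #6) → 2 (L1 #8, L2 #7) → 5 (L1 #9, L2 #9) → 2 (L1 #11, L2 #10) → 4 (L1 #12, L2 #11) gives a common subsequence of length 9. dp[14][11] = 9 confirms this is the maximum.

9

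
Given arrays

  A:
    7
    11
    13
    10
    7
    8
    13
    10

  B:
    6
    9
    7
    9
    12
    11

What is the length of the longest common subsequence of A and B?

Taking 7 at A[1]=B[3], 11 at A[2]=B[6] gives a common subsequence of length 2. The LCS DP gives dp[8][6] = 2, so this is optimal.

2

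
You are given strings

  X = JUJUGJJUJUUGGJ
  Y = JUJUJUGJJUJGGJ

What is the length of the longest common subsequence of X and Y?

12

Taking J [1,3], U [2,4], J [3,5], U [4,6], G [5,7], J [6,8], J [7,9], U [8,10], J [9,11], G [12,12], G [13,13], J [14,14] gives a common subsequence of length 12, and the DP table's final entry dp[14][14] is also 12, so no common subsequence is longer.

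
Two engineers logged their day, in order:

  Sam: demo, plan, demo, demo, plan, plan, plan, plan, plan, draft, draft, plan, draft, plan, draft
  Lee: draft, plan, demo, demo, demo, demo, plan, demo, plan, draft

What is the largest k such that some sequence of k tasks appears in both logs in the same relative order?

6

Pick demo [1,4]; then demo [3,5]; then demo [4,6]; then plan [5,7]; then plan [14,9]; then draft [15,10]; all 6 tasks appear in both, in order. dp[15][10] = 6 confirms this is the maximum.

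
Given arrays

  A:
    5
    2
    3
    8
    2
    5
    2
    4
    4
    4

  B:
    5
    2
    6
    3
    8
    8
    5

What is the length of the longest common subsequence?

5

Let dp[i][j] be the LCS length of the first i values of A and the first j values of B. dp[i][j] = dp[i-1][j-1]+1 when the i-th and j-th values match, else max(dp[i-1][j], dp[i][j-1]).
    ·  5  2  6  3  8  8  5
 ·  0  0  0  0  0  0  0  0
 5  0  1  1  1  1  1  1  1
 2  0  1  2  2  2  2  2  2
 3  0  1  2  2  3  3  3  3
 8  0  1  2  2  3  4  4  4
 2  0  1  2  2  3  4  4  4
 5  0  1  2  2  3  4  4  5
 2  0  1  2  2  3  4  4  5
 4  0  1  2  2  3  4  4  5
 4  0  1  2  2  3  4  4  5
 4  0  1  2  2  3  4  4  5
dp[10][7] = 5. One LCS (by backtracking along matches): 5, 2, 3, 8, 5.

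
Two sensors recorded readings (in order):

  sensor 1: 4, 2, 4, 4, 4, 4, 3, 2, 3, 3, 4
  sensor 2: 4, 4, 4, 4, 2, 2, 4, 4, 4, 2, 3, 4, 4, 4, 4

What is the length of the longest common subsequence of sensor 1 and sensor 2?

8

Pick 4 [1,4], then 2 [2,6], then 4 [4,7], then 4 [5,8], then 4 [6,9], then 2 [8,10], then 3 [9,11], then 4 [11,15]; all 8 values appear in both, in order. The LCS DP gives dp[11][15] = 8, so this is optimal.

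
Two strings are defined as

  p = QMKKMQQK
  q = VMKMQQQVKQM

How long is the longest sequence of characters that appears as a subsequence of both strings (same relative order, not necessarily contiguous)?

One common subsequence of length 6: M [2,2], K [4,3], M [5,4], Q [6,6], Q [7,7], K [8,9]. The LCS DP gives dp[8][11] = 6, so this is optimal.

6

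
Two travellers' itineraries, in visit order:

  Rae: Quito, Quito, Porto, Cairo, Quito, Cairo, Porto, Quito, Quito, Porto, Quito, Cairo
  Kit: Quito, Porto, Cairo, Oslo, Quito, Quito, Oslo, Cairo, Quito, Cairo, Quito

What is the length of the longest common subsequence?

7

Taking Quito [2,1] → Porto [3,2] → Cairo [4,3] → Quito [5,6] → Cairo [6,8] → Quito [8,9] → Quito [11,11] gives a common subsequence of length 7. Since dp[12][11] = 7, nothing longer is possible.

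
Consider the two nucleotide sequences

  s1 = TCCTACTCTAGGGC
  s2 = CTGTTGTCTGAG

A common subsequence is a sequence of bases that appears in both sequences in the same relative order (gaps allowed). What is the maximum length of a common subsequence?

Taking T [1,4]; then T [4,5]; then T [7,7]; then C [8,8]; then T [9,9]; then A [10,11]; then G [13,12] gives a common subsequence of length 7. Since dp[14][12] = 7, nothing longer is possible.

7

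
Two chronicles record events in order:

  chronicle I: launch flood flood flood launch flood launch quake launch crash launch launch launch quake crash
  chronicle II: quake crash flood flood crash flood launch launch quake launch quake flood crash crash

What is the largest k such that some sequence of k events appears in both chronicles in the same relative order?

One common subsequence of length 9: flood (chronicle I #2, chronicle II #3); then flood (chronicle I #3, chronicle II #4); then flood (chronicle I #4, chronicle II #6); then launch (chronicle I #5, chronicle II #7); then launch (chronicle I #7, chronicle II #8); then quake (chronicle I #8, chronicle II #9); then launch (chronicle I #9, chronicle II #10); then crash (chronicle I #10, chronicle II #13); then crash (chronicle I #15, chronicle II #14). Since dp[15][14] = 9, nothing longer is possible.

9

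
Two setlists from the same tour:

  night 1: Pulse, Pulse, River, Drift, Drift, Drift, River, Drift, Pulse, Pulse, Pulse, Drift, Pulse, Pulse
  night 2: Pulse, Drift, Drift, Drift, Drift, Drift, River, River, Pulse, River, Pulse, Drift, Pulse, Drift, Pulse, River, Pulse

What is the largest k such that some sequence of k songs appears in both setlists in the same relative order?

11

Match Pulse at night 1[1]=night 2[1], then Drift at night 1[4]=night 2[4], then Drift at night 1[5]=night 2[5], then Drift at night 1[6]=night 2[6], then River at night 1[7]=night 2[8], then Pulse at night 1[9]=night 2[9], then Pulse at night 1[10]=night 2[11], then Pulse at night 1[11]=night 2[13], then Drift at night 1[12]=night 2[14], then Pulse at night 1[13]=night 2[15], then Pulse at night 1[14]=night 2[17] — 11 songs in the same relative order in both. dp[14][17] = 11 confirms this is the maximum.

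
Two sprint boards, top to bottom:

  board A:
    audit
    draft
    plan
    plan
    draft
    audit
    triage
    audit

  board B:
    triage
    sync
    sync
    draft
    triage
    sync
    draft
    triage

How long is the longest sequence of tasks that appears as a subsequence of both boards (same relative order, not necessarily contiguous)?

Taking draft (board A #2, board B #4), then draft (board A #5, board B #7), then triage (board A #7, board B #8) gives a common subsequence of length 3. The LCS DP gives dp[8][8] = 3, so this is optimal.

3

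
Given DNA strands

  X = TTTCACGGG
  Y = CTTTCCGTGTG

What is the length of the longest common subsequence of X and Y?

8

Let dp[i][j] be the LCS length of the first i bases of X and the first j bases of Y. dp[i][j] = dp[i-1][j-1]+1 when the i-th and j-th bases match, else max(dp[i-1][j], dp[i][j-1]).
    ·  C  T  T  T  C  C  G  T  G  T  G
 ·  0  0  0  0  0  0  0  0  0  0  0  0
 T  0  0  1  1  1  1  1  1  1  1  1  1
 T  0  0  1  2  2  2  2  2  2  2  2  2
 T  0  0  1  2  3  3  3  3  3  3  3  3
 C  0  1  1  2  3  4  4  4  4  4  4  4
 A  0  1  1  2  3  4  4  4  4  4  4  4
 C  0  1  1  2  3  4  5  5  5  5  5  5
 G  0  1  1  2  3  4  5  6  6  6  6  6
 G  0  1  1  2  3  4  5  6  6  7  7  7
 G  0  1  1  2  3  4  5  6  6  7  7  8
dp[9][11] = 8. One LCS (by backtracking along matches): TTTCCGGG.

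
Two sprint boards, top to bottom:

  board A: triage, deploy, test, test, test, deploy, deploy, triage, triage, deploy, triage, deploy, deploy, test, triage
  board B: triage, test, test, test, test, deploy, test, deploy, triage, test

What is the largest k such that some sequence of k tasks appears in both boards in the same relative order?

8

Taking triage [1,1], test [3,3], test [4,4], test [5,5], deploy [6,6], deploy [10,8], triage [11,9], test [14,10] gives a common subsequence of length 8. Since dp[15][10] = 8, nothing longer is possible.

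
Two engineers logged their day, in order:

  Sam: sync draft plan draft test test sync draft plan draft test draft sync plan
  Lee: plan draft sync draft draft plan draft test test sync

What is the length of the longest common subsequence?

8

Taking plan (Sam #3, Lee #1); then draft (Sam #4, Lee #2); then sync (Sam #7, Lee #3); then draft (Sam #8, Lee #5); then plan (Sam #9, Lee #6); then draft (Sam #10, Lee #7); then test (Sam #11, Lee #9); then sync (Sam #13, Lee #10) gives a common subsequence of length 8. Since dp[14][10] = 8, nothing longer is possible.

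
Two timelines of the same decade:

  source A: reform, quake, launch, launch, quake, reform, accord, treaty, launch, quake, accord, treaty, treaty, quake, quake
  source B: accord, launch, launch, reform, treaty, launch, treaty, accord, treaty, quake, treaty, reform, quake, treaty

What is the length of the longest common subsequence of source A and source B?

9

Taking launch [3,2], launch [4,3], reform [6,4], treaty [8,5], launch [9,6], accord [11,8], treaty [12,9], treaty [13,11], quake [14,13] gives a common subsequence of length 9. Since dp[15][14] = 9, nothing longer is possible.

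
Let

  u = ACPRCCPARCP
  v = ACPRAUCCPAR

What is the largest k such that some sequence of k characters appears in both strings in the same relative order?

9

One common subsequence of length 9: A (u #1, v #1); then C (u #2, v #2); then P (u #3, v #3); then R (u #4, v #4); then C (u #5, v #7); then C (u #6, v #8); then P (u #7, v #9); then A (u #8, v #10); then R (u #9, v #11). Since dp[11][11] = 9, nothing longer is possible.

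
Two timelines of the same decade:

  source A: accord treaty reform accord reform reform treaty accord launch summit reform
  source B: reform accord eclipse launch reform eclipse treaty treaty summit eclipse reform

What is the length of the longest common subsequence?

Match reform at source A[3]=source B[1]; then accord at source A[4]=source B[2]; then reform at source A[5]=source B[5]; then treaty at source A[7]=source B[8]; then summit at source A[10]=source B[9]; then reform at source A[11]=source B[11] — 6 events in the same relative order in both. Since dp[11][11] = 6, nothing longer is possible.

6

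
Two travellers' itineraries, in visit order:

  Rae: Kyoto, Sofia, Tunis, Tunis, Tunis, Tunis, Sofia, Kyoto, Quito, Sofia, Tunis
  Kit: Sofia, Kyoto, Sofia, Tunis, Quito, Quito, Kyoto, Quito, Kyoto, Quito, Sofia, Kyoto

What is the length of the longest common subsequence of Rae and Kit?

6

One common subsequence of length 6: Kyoto (Rae #1, Kit #2), then Sofia (Rae #2, Kit #3), then Tunis (Rae #3, Kit #4), then Kyoto (Rae #8, Kit #9), then Quito (Rae #9, Kit #10), then Sofia (Rae #10, Kit #11). dp[11][12] = 6 confirms this is the maximum.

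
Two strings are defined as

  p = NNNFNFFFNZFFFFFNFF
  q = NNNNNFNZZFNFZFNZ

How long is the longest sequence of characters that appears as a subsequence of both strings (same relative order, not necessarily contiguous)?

One common subsequence of length 11: N (p #1, q #2), then N (p #2, q #3), then N (p #3, q #4), then N (p #5, q #5), then F (p #8, q #6), then N (p #9, q #7), then Z (p #10, q #9), then F (p #11, q #10), then F (p #12, q #12), then F (p #15, q #14), then N (p #16, q #15). Since dp[18][16] = 11, nothing longer is possible.

11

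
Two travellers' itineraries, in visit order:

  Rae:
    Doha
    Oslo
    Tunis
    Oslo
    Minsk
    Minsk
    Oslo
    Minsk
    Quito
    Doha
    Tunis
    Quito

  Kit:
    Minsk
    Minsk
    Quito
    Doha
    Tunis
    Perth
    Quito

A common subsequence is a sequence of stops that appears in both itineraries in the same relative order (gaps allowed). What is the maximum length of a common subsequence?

One common subsequence of length 6: Minsk [6,1], then Minsk [8,2], then Quito [9,3], then Doha [10,4], then Tunis [11,5], then Quito [12,7]. dp[12][7] = 6 confirms this is the maximum.

6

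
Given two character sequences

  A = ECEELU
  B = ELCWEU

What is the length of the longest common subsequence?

Let dp[i][j] be the LCS length of the first i characters of A and the first j characters of B. dp[i][j] = dp[i-1][j-1]+1 when the i-th and j-th characters match, else max(dp[i-1][j], dp[i][j-1]).
    ·  E  L  C  W  E  U
 ·  0  0  0  0  0  0  0
 E  0  1  1  1  1  1  1
 C  0  1  1  2  2  2  2
 E  0  1  1  2  2  3  3
 E  0  1  1  2  2  3  3
 L  0  1  2  2  2  3  3
 U  0  1  2  2  2  3  4
dp[6][6] = 4. One LCS (by backtracking along matches): ECEU.

4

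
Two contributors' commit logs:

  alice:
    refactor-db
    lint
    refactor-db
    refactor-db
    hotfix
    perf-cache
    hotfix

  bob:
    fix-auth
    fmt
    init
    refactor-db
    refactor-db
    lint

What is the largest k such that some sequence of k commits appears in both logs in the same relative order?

2

Pick refactor-db at alice[1]=bob[5] → lint at alice[2]=bob[6]; all 2 commits appear in both, in order. Since dp[7][6] = 2, nothing longer is possible.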